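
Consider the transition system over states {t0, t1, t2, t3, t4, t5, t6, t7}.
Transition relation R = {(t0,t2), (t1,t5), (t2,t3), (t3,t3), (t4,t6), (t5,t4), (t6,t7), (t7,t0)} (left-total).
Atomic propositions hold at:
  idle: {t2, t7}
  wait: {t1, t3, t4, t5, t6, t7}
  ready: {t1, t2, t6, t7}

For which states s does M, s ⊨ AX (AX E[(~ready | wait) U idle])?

Sat(~ready) = {t0, t3, t4, t5}
Sat(~ready | wait) = {t0, t1, t3, t4, t5, t6, t7}
E[(~ready | wait) U idle]: least fixpoint, start Z0 = Sat(idle) = {t2, t7}, add states in Sat(~ready | wait) with some successor in Z. Z1 = {t0, t2, t6, t7}; Z2 = {t0, t2, t4, t6, t7}; Z3 = {t0, t2, t4, t5, t6, t7}; Z4 = {t0, t1, t2, t4, t5, t6, t7}; fixed.
Sat(E[(~ready | wait) U idle]) = {t0, t1, t2, t4, t5, t6, t7}
Sat(AX E[(~ready | wait) U idle]) = {s : every successor in {t0, t1, t2, t4, t5, t6, t7}} = {t0, t1, t4, t5, t6, t7}
Sat(AX (AX E[(~ready | wait) U idle])) = {s : every successor in {t0, t1, t4, t5, t6, t7}} = {t1, t4, t5, t6, t7}

{t1, t4, t5, t6, t7}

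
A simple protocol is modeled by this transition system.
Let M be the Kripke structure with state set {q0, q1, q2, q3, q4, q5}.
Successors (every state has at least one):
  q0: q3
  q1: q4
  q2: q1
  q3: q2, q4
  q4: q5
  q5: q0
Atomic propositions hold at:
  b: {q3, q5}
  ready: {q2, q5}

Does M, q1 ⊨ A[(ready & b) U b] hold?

Sat(ready & b) = {q5}
A[(ready & b) U b]: least fixpoint, start Z0 = Sat(b) = {q3, q5}, add states in Sat(ready & b) with every successor in Z. Already a fixed point.
Sat(A[(ready & b) U b]) = {q3, q5}
q1 ∉ Sat(A[(ready & b) U b]) = {q3, q5}, so the formula does not hold at q1.

No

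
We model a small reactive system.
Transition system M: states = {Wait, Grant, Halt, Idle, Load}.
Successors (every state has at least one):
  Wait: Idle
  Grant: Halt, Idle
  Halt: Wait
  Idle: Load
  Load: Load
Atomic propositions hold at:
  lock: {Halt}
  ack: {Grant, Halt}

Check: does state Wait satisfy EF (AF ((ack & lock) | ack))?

No

Sat(ack & lock) = {Halt}
Sat((ack & lock) | ack) = {Grant, Halt}
AF ((ack & lock) | ack): least fixpoint, start Z0 = {Grant, Halt}, add states with every successor in Z. Already a fixed point.
Sat(AF ((ack & lock) | ack)) = {Grant, Halt}
EF (AF ((ack & lock) | ack)): least fixpoint, start Z0 = {Grant, Halt}, add states with some successor in Z. Already a fixed point.
Sat(EF (AF ((ack & lock) | ack))) = {Grant, Halt}
Wait ∉ Sat(EF (AF ((ack & lock) | ack))) = {Grant, Halt}, so the formula does not hold at Wait.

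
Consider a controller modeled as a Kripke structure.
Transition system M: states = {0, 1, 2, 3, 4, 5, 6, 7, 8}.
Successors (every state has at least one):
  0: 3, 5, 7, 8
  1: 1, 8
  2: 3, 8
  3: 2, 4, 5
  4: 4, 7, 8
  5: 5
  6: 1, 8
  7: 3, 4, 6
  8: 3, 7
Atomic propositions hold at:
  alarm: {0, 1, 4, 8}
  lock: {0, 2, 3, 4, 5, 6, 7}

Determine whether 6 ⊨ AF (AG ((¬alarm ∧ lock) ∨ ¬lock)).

Sat(¬alarm) = {2, 3, 5, 6, 7}
Sat(¬alarm ∧ lock) = {2, 3, 5, 6, 7}
Sat(¬lock) = {1, 8}
Sat((¬alarm ∧ lock) ∨ ¬lock) = {1, 2, 3, 5, 6, 7, 8}
AG ((¬alarm ∧ lock) ∨ ¬lock): greatest fixpoint, start Z0 = {1, 2, 3, 5, 6, 7, 8}, keep only states in Sat with every successor in Z. Z1 = {1, 2, 5, 6, 8}; Z2 = {1, 5, 6}; Z3 = {5}; fixed.
Sat(AG ((¬alarm ∧ lock) ∨ ¬lock)) = {5}
AF (AG ((¬alarm ∧ lock) ∨ ¬lock)): least fixpoint, start Z0 = {5}, add states with every successor in Z. Already a fixed point.
Sat(AF (AG ((¬alarm ∧ lock) ∨ ¬lock))) = {5}
6 ∉ Sat(AF (AG ((¬alarm ∧ lock) ∨ ¬lock))) = {5}, so the formula does not hold at 6.

No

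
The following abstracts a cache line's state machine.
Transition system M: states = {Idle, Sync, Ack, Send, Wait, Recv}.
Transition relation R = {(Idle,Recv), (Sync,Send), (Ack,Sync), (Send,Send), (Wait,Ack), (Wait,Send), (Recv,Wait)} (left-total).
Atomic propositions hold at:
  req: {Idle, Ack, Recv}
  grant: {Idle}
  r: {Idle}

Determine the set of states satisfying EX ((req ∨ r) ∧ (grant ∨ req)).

Sat(req ∨ r) = {Idle, Ack, Recv}
Sat(grant ∨ req) = {Idle, Ack, Recv}
Sat((req ∨ r) ∧ (grant ∨ req)) = {Idle, Ack, Recv}
Sat(EX ((req ∨ r) ∧ (grant ∨ req))) = {s : some successor in {Idle, Ack, Recv}} = {Idle, Wait}

{Idle, Wait}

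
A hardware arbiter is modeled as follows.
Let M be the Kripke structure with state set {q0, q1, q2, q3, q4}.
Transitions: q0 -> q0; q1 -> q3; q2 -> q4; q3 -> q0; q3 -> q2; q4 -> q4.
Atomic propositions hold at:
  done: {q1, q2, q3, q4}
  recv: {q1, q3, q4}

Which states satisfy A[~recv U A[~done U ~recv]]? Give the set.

Sat(~recv) = {q0, q2}
Sat(~done) = {q0}
A[~done U ~recv]: least fixpoint, start Z0 = Sat(~recv) = {q0, q2}, add states in Sat(~done) with every successor in Z. Already a fixed point.
Sat(A[~done U ~recv]) = {q0, q2}
A[~recv U A[~done U ~recv]]: least fixpoint, start Z0 = Sat(A[~done U ~recv]) = {q0, q2}, add states in Sat(~recv) with every successor in Z. Already a fixed point.
Sat(A[~recv U A[~done U ~recv]]) = {q0, q2}

{q0, q2}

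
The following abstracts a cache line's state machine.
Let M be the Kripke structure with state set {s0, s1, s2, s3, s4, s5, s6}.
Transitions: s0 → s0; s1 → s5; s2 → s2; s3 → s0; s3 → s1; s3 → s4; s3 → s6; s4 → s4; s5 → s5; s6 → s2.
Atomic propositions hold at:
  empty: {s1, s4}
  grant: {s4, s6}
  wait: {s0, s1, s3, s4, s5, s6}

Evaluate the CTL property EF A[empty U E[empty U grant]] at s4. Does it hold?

Yes

E[empty U grant]: least fixpoint, start Z0 = Sat(grant) = {s4, s6}, add states in Sat(empty) with some successor in Z. Already a fixed point.
Sat(E[empty U grant]) = {s4, s6}
A[empty U E[empty U grant]]: least fixpoint, start Z0 = Sat(E[empty U grant]) = {s4, s6}, add states in Sat(empty) with every successor in Z. Already a fixed point.
Sat(A[empty U E[empty U grant]]) = {s4, s6}
EF A[empty U E[empty U grant]]: least fixpoint, start Z0 = {s4, s6}, add states with some successor in Z. Z1 = {s3, s4, s6}; fixed.
Sat(EF A[empty U E[empty U grant]]) = {s3, s4, s6}
s4 ∈ Sat(EF A[empty U E[empty U grant]]) = {s3, s4, s6}, so the formula holds at s4.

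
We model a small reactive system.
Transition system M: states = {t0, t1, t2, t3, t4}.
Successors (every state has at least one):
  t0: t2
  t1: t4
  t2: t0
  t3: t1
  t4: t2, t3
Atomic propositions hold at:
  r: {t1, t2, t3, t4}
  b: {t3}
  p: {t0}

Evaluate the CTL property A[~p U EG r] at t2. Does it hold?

No

Sat(~p) = {t1, t2, t3, t4}
EG r: greatest fixpoint, start Z0 = {t1, t2, t3, t4}, keep only states in Sat with some successor in Z. Z1 = {t1, t3, t4}; fixed.
Sat(EG r) = {t1, t3, t4}
A[~p U EG r]: least fixpoint, start Z0 = Sat(EG r) = {t1, t3, t4}, add states in Sat(~p) with every successor in Z. Already a fixed point.
Sat(A[~p U EG r]) = {t1, t3, t4}
t2 ∉ Sat(A[~p U EG r]) = {t1, t3, t4}, so the formula does not hold at t2.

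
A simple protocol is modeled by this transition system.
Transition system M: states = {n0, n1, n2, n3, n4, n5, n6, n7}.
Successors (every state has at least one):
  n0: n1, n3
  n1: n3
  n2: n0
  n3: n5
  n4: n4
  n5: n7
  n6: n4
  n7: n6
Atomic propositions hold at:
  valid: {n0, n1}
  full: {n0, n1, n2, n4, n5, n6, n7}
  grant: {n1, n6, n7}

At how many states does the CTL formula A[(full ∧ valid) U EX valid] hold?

Sat(full ∧ valid) = {n0, n1}
Sat(EX valid) = {s : some successor in {n0, n1}} = {n0, n2}
A[(full ∧ valid) U EX valid]: least fixpoint, start Z0 = Sat(EX valid) = {n0, n2}, add states in Sat(full ∧ valid) with every successor in Z. Already a fixed point.
Sat(A[(full ∧ valid) U EX valid]) = {n0, n2}
|Sat(A[(full ∧ valid) U EX valid])| = |{n0, n2}| = 2.

2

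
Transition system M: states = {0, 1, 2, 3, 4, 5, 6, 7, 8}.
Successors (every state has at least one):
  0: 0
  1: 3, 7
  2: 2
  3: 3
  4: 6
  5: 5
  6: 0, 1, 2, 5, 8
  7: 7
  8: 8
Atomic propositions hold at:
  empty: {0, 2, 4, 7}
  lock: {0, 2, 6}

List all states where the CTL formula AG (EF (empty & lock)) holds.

{0, 2}

Sat(empty & lock) = {0, 2}
EF (empty & lock): least fixpoint, start Z0 = {0, 2}, add states with some successor in Z. Z1 = {0, 2, 6}; Z2 = {0, 2, 4, 6}; fixed.
Sat(EF (empty & lock)) = {0, 2, 4, 6}
AG (EF (empty & lock)): greatest fixpoint, start Z0 = {0, 2, 4, 6}, keep only states in Sat with every successor in Z. Z1 = {0, 2, 4}; Z2 = {0, 2}; fixed.
Sat(AG (EF (empty & lock))) = {0, 2}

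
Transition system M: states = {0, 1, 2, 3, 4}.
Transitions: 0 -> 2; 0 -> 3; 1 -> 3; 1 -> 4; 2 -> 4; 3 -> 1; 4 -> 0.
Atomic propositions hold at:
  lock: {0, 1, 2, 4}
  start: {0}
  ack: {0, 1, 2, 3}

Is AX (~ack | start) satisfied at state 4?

Sat(~ack) = {4}
Sat(~ack | start) = {0, 4}
Sat(AX (~ack | start)) = {s : every successor in {0, 4}} = {2, 4}
4 ∈ Sat(AX (~ack | start)) = {2, 4}, so the formula holds at 4.

Yes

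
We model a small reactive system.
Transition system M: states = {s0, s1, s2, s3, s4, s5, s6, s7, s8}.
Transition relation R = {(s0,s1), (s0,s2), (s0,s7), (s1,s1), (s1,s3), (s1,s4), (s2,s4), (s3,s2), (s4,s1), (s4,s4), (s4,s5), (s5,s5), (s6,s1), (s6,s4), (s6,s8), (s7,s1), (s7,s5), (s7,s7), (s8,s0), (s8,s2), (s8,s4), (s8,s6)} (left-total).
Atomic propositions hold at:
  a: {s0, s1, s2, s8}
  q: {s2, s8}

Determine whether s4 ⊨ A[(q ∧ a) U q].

Sat(q ∧ a) = {s2, s8}
A[(q ∧ a) U q]: least fixpoint, start Z0 = Sat(q) = {s2, s8}, add states in Sat(q ∧ a) with every successor in Z. Already a fixed point.
Sat(A[(q ∧ a) U q]) = {s2, s8}
s4 ∉ Sat(A[(q ∧ a) U q]) = {s2, s8}, so the formula does not hold at s4.

No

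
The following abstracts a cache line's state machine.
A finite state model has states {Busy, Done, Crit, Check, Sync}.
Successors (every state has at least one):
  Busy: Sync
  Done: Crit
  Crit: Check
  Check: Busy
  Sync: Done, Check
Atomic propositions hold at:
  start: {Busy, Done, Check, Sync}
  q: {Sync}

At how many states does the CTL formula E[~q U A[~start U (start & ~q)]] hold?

4

Sat(~q) = {Busy, Done, Crit, Check}
Sat(~start) = {Crit}
Sat(start & ~q) = {Busy, Done, Check}
A[~start U (start & ~q)]: least fixpoint, start Z0 = Sat((start & ~q)) = {Busy, Done, Check}, add states in Sat(~start) with every successor in Z. Z1 = {Busy, Done, Crit, Check}; fixed.
Sat(A[~start U (start & ~q)]) = {Busy, Done, Crit, Check}
E[~q U A[~start U (start & ~q)]]: least fixpoint, start Z0 = Sat(A[~start U (start & ~q)]) = {Busy, Done, Crit, Check}, add states in Sat(~q) with some successor in Z. Already a fixed point.
Sat(E[~q U A[~start U (start & ~q)]]) = {Busy, Done, Crit, Check}
|Sat(E[~q U A[~start U (start & ~q)]])| = |{Busy, Done, Crit, Check}| = 4.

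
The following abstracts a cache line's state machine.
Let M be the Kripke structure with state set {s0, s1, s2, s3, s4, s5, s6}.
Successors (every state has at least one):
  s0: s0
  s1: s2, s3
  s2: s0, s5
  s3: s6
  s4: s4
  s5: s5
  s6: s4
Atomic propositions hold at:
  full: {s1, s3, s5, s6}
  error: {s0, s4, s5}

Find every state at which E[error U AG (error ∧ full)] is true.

Sat(error ∧ full) = {s5}
AG (error ∧ full): greatest fixpoint, start Z0 = {s5}, keep only states in Sat with every successor in Z. Already a fixed point.
Sat(AG (error ∧ full)) = {s5}
E[error U AG (error ∧ full)]: least fixpoint, start Z0 = Sat(AG (error ∧ full)) = {s5}, add states in Sat(error) with some successor in Z. Already a fixed point.
Sat(E[error U AG (error ∧ full)]) = {s5}

{s5}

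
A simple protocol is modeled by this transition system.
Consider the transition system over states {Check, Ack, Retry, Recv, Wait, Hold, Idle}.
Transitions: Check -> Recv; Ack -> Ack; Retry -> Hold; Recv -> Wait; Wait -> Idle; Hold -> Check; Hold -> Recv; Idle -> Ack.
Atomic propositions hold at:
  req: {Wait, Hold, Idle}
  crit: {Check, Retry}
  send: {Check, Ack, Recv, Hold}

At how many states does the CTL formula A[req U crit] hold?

2

A[req U crit]: least fixpoint, start Z0 = Sat(crit) = {Check, Retry}, add states in Sat(req) with every successor in Z. Already a fixed point.
Sat(A[req U crit]) = {Check, Retry}
|Sat(A[req U crit])| = |{Check, Retry}| = 2.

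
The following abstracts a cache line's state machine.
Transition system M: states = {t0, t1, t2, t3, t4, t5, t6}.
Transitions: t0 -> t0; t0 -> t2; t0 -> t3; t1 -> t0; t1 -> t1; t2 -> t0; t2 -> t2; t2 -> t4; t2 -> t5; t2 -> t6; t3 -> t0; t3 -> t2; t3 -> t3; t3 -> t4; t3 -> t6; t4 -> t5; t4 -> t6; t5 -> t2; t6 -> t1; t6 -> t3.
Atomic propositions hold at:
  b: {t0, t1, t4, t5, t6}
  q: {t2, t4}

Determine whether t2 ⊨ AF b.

No

AF b: least fixpoint, start Z0 = {t0, t1, t4, t5, t6}, add states with every successor in Z. Already a fixed point.
Sat(AF b) = {t0, t1, t4, t5, t6}
t2 ∉ Sat(AF b) = {t0, t1, t4, t5, t6}, so the formula does not hold at t2.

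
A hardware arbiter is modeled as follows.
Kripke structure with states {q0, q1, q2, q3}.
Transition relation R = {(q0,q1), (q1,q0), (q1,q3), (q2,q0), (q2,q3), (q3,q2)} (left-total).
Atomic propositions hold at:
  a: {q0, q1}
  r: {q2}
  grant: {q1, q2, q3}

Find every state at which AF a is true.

AF a: least fixpoint, start Z0 = {q0, q1}, add states with every successor in Z. Already a fixed point.
Sat(AF a) = {q0, q1}

{q0, q1}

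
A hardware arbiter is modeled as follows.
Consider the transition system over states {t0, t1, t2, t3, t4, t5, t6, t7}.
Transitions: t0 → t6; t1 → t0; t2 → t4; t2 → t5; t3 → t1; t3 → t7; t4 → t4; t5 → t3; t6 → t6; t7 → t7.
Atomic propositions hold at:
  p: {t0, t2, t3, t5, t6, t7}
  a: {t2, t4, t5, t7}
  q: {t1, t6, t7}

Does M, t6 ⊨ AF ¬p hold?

No

Sat(¬p) = {t1, t4}
AF ¬p: least fixpoint, start Z0 = {t1, t4}, add states with every successor in Z. Already a fixed point.
Sat(AF ¬p) = {t1, t4}
t6 ∉ Sat(AF ¬p) = {t1, t4}, so the formula does not hold at t6.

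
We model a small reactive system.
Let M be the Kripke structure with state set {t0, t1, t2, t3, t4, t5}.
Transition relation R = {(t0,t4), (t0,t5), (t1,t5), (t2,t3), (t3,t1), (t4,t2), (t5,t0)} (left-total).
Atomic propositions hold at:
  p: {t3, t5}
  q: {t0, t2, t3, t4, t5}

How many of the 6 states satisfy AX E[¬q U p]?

Sat(¬q) = {t1}
E[¬q U p]: least fixpoint, start Z0 = Sat(p) = {t3, t5}, add states in Sat(¬q) with some successor in Z. Z1 = {t1, t3, t5}; fixed.
Sat(E[¬q U p]) = {t1, t3, t5}
Sat(AX E[¬q U p]) = {s : every successor in {t1, t3, t5}} = {t1, t2, t3}
|Sat(AX E[¬q U p])| = |{t1, t2, t3}| = 3.

3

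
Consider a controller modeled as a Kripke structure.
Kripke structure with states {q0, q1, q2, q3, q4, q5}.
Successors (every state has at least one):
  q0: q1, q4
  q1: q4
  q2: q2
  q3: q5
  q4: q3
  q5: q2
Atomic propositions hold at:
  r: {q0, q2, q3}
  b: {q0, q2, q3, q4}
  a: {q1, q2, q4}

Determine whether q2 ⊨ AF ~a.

Sat(~a) = {q0, q3, q5}
AF ~a: least fixpoint, start Z0 = {q0, q3, q5}, add states with every successor in Z. Z1 = {q0, q3, q4, q5}; Z2 = {q0, q1, q3, q4, q5}; fixed.
Sat(AF ~a) = {q0, q1, q3, q4, q5}
q2 ∉ Sat(AF ~a) = {q0, q1, q3, q4, q5}, so the formula does not hold at q2.

No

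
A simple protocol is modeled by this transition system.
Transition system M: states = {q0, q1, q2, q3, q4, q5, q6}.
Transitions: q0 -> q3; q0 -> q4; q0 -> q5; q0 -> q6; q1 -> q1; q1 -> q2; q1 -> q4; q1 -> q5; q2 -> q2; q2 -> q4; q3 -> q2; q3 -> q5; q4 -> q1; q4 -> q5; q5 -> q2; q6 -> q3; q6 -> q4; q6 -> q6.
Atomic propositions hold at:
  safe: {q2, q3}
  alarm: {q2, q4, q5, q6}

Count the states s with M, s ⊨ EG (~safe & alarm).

Sat(~safe) = {q0, q1, q4, q5, q6}
Sat(~safe & alarm) = {q4, q5, q6}
EG (~safe & alarm): greatest fixpoint, start Z0 = {q4, q5, q6}, keep only states in Sat with some successor in Z. Z1 = {q4, q6}; Z2 = {q6}; fixed.
Sat(EG (~safe & alarm)) = {q6}
|Sat(EG (~safe & alarm))| = |{q6}| = 1.

1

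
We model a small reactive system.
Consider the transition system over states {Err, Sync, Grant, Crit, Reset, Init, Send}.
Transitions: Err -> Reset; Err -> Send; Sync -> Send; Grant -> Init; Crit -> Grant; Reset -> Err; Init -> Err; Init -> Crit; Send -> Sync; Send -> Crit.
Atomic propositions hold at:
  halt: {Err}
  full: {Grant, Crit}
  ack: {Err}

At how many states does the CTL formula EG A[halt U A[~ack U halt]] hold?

Sat(~ack) = {Sync, Grant, Crit, Reset, Init, Send}
A[~ack U halt]: least fixpoint, start Z0 = Sat(halt) = {Err}, add states in Sat(~ack) with every successor in Z. Z1 = {Err, Reset}; fixed.
Sat(A[~ack U halt]) = {Err, Reset}
A[halt U A[~ack U halt]]: least fixpoint, start Z0 = Sat(A[~ack U halt]) = {Err, Reset}, add states in Sat(halt) with every successor in Z. Already a fixed point.
Sat(A[halt U A[~ack U halt]]) = {Err, Reset}
EG A[halt U A[~ack U halt]]: greatest fixpoint, start Z0 = {Err, Reset}, keep only states in Sat with some successor in Z. Already a fixed point.
Sat(EG A[halt U A[~ack U halt]]) = {Err, Reset}
|Sat(EG A[halt U A[~ack U halt]])| = |{Err, Reset}| = 2.

2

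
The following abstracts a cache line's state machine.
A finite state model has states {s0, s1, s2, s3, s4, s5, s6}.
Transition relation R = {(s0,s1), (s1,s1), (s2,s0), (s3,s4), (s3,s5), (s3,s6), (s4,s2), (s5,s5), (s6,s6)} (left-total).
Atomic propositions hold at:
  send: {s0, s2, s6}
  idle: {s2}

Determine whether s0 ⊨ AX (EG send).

EG send: greatest fixpoint, start Z0 = {s0, s2, s6}, keep only states in Sat with some successor in Z. Z1 = {s2, s6}; Z2 = {s6}; fixed.
Sat(EG send) = {s6}
Sat(AX (EG send)) = {s : every successor in {s6}} = {s6}
s0 ∉ Sat(AX (EG send)) = {s6}, so the formula does not hold at s0.

No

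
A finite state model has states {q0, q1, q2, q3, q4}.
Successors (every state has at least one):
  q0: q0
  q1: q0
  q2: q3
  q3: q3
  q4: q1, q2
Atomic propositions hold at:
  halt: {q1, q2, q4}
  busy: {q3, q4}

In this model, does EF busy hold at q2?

Yes

EF busy: least fixpoint, start Z0 = {q3, q4}, add states with some successor in Z. Z1 = {q2, q3, q4}; fixed.
Sat(EF busy) = {q2, q3, q4}
q2 ∈ Sat(EF busy) = {q2, q3, q4}, so the formula holds at q2.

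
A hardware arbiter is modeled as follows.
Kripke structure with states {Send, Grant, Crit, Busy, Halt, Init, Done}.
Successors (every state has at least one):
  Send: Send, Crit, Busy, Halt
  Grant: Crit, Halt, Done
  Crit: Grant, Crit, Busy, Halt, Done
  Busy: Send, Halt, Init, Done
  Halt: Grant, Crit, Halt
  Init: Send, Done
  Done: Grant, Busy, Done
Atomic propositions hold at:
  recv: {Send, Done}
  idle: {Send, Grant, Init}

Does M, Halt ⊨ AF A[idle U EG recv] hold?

EG recv: greatest fixpoint, start Z0 = {Send, Done}, keep only states in Sat with some successor in Z. Already a fixed point.
Sat(EG recv) = {Send, Done}
A[idle U EG recv]: least fixpoint, start Z0 = Sat(EG recv) = {Send, Done}, add states in Sat(idle) with every successor in Z. Z1 = {Send, Init, Done}; fixed.
Sat(A[idle U EG recv]) = {Send, Init, Done}
AF A[idle U EG recv]: least fixpoint, start Z0 = {Send, Init, Done}, add states with every successor in Z. Already a fixed point.
Sat(AF A[idle U EG recv]) = {Send, Init, Done}
Halt ∉ Sat(AF A[idle U EG recv]) = {Send, Init, Done}, so the formula does not hold at Halt.

No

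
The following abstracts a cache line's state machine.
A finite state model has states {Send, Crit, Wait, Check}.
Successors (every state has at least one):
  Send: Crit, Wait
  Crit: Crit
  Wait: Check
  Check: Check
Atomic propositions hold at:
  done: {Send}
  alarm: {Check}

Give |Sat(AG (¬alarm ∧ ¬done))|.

1

Sat(¬alarm) = {Send, Crit, Wait}
Sat(¬done) = {Crit, Wait, Check}
Sat(¬alarm ∧ ¬done) = {Crit, Wait}
AG (¬alarm ∧ ¬done): greatest fixpoint, start Z0 = {Crit, Wait}, keep only states in Sat with every successor in Z. Z1 = {Crit}; fixed.
Sat(AG (¬alarm ∧ ¬done)) = {Crit}
|Sat(AG (¬alarm ∧ ¬done))| = |{Crit}| = 1.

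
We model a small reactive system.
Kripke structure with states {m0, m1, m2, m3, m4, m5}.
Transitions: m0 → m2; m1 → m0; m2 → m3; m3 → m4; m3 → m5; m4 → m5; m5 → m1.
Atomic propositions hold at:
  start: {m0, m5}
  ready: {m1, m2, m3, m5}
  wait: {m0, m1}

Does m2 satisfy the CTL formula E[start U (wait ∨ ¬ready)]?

Sat(¬ready) = {m0, m4}
Sat(wait ∨ ¬ready) = {m0, m1, m4}
E[start U (wait ∨ ¬ready)]: least fixpoint, start Z0 = Sat((wait ∨ ¬ready)) = {m0, m1, m4}, add states in Sat(start) with some successor in Z. Z1 = {m0, m1, m4, m5}; fixed.
Sat(E[start U (wait ∨ ¬ready)]) = {m0, m1, m4, m5}
m2 ∉ Sat(E[start U (wait ∨ ¬ready)]) = {m0, m1, m4, m5}, so the formula does not hold at m2.

No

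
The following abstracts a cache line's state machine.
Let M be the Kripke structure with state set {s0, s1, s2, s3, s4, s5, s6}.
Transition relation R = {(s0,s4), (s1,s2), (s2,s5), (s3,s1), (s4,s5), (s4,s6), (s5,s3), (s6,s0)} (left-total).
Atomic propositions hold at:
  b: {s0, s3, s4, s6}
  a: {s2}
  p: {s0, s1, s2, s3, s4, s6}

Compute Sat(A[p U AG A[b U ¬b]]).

{s1, s2, s3, s5}

Sat(¬b) = {s1, s2, s5}
A[b U ¬b]: least fixpoint, start Z0 = Sat(¬b) = {s1, s2, s5}, add states in Sat(b) with every successor in Z. Z1 = {s1, s2, s3, s5}; fixed.
Sat(A[b U ¬b]) = {s1, s2, s3, s5}
AG A[b U ¬b]: greatest fixpoint, start Z0 = {s1, s2, s3, s5}, keep only states in Sat with every successor in Z. Already a fixed point.
Sat(AG A[b U ¬b]) = {s1, s2, s3, s5}
A[p U AG A[b U ¬b]]: least fixpoint, start Z0 = Sat(AG A[b U ¬b]) = {s1, s2, s3, s5}, add states in Sat(p) with every successor in Z. Already a fixed point.
Sat(A[p U AG A[b U ¬b]]) = {s1, s2, s3, s5}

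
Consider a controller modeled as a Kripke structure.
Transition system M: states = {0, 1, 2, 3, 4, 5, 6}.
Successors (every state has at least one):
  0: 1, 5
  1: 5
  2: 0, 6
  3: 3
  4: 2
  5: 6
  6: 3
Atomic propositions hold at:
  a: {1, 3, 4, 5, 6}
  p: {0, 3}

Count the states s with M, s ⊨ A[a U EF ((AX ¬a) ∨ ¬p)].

6

Sat(¬a) = {0, 2}
Sat(AX ¬a) = {s : every successor in {0, 2}} = {4}
Sat(¬p) = {1, 2, 4, 5, 6}
Sat((AX ¬a) ∨ ¬p) = {1, 2, 4, 5, 6}
EF ((AX ¬a) ∨ ¬p): least fixpoint, start Z0 = {1, 2, 4, 5, 6}, add states with some successor in Z. Z1 = {0, 1, 2, 4, 5, 6}; fixed.
Sat(EF ((AX ¬a) ∨ ¬p)) = {0, 1, 2, 4, 5, 6}
A[a U EF ((AX ¬a) ∨ ¬p)]: least fixpoint, start Z0 = Sat(EF ((AX ¬a) ∨ ¬p)) = {0, 1, 2, 4, 5, 6}, add states in Sat(a) with every successor in Z. Already a fixed point.
Sat(A[a U EF ((AX ¬a) ∨ ¬p)]) = {0, 1, 2, 4, 5, 6}
|Sat(A[a U EF ((AX ¬a) ∨ ¬p)])| = |{0, 1, 2, 4, 5, 6}| = 6.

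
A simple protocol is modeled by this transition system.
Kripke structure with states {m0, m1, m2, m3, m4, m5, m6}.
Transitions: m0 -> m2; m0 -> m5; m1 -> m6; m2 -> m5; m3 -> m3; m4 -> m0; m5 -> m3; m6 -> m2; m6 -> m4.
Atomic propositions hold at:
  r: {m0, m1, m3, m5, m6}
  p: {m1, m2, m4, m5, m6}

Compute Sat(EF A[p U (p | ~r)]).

Sat(~r) = {m2, m4}
Sat(p | ~r) = {m1, m2, m4, m5, m6}
A[p U (p | ~r)]: least fixpoint, start Z0 = Sat((p | ~r)) = {m1, m2, m4, m5, m6}, add states in Sat(p) with every successor in Z. Already a fixed point.
Sat(A[p U (p | ~r)]) = {m1, m2, m4, m5, m6}
EF A[p U (p | ~r)]: least fixpoint, start Z0 = {m1, m2, m4, m5, m6}, add states with some successor in Z. Z1 = {m0, m1, m2, m4, m5, m6}; fixed.
Sat(EF A[p U (p | ~r)]) = {m0, m1, m2, m4, m5, m6}

{m0, m1, m2, m4, m5, m6}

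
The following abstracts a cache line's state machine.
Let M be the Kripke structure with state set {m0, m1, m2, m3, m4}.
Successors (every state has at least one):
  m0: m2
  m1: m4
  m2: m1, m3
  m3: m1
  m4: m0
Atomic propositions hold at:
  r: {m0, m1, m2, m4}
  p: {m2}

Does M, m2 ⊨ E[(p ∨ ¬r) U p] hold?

Sat(¬r) = {m3}
Sat(p ∨ ¬r) = {m2, m3}
E[(p ∨ ¬r) U p]: least fixpoint, start Z0 = Sat(p) = {m2}, add states in Sat(p ∨ ¬r) with some successor in Z. Already a fixed point.
Sat(E[(p ∨ ¬r) U p]) = {m2}
m2 ∈ Sat(E[(p ∨ ¬r) U p]) = {m2}, so the formula holds at m2.

Yes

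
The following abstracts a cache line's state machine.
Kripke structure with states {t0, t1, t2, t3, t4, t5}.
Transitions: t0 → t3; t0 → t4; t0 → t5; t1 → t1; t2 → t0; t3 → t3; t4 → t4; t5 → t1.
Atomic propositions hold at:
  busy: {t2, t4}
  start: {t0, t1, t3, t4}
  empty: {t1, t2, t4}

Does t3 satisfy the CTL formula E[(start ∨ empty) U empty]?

Sat(start ∨ empty) = {t0, t1, t2, t3, t4}
E[(start ∨ empty) U empty]: least fixpoint, start Z0 = Sat(empty) = {t1, t2, t4}, add states in Sat(start ∨ empty) with some successor in Z. Z1 = {t0, t1, t2, t4}; fixed.
Sat(E[(start ∨ empty) U empty]) = {t0, t1, t2, t4}
t3 ∉ Sat(E[(start ∨ empty) U empty]) = {t0, t1, t2, t4}, so the formula does not hold at t3.

No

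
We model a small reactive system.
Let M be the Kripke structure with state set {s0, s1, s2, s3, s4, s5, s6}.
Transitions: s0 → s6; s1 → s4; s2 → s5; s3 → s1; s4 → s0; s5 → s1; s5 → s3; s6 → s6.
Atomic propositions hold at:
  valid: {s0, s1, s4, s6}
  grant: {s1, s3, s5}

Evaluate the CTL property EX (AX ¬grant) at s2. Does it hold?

Sat(¬grant) = {s0, s2, s4, s6}
Sat(AX ¬grant) = {s : every successor in {s0, s2, s4, s6}} = {s0, s1, s4, s6}
Sat(EX (AX ¬grant)) = {s : some successor in {s0, s1, s4, s6}} = {s0, s1, s3, s4, s5, s6}
s2 ∉ Sat(EX (AX ¬grant)) = {s0, s1, s3, s4, s5, s6}, so the formula does not hold at s2.

No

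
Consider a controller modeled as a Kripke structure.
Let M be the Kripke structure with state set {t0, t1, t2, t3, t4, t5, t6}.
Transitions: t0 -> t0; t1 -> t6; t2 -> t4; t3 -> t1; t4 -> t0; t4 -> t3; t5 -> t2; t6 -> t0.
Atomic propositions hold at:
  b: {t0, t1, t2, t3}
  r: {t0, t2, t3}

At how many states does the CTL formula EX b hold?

Sat(EX b) = {s : some successor in {t0, t1, t2, t3}} = {t0, t3, t4, t5, t6}
|Sat(EX b)| = |{t0, t3, t4, t5, t6}| = 5.

5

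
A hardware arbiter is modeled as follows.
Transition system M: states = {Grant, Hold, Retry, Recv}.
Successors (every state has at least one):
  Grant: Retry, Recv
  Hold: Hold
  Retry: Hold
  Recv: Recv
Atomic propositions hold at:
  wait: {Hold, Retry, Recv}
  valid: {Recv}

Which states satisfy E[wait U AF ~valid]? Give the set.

Sat(~valid) = {Grant, Hold, Retry}
AF ~valid: least fixpoint, start Z0 = {Grant, Hold, Retry}, add states with every successor in Z. Already a fixed point.
Sat(AF ~valid) = {Grant, Hold, Retry}
E[wait U AF ~valid]: least fixpoint, start Z0 = Sat(AF ~valid) = {Grant, Hold, Retry}, add states in Sat(wait) with some successor in Z. Already a fixed point.
Sat(E[wait U AF ~valid]) = {Grant, Hold, Retry}

{Grant, Hold, Retry}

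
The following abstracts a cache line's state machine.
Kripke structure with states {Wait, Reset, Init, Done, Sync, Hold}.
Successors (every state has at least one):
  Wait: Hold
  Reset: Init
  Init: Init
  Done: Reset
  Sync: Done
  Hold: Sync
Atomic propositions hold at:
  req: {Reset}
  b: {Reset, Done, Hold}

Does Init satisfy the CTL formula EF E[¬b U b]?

Sat(¬b) = {Wait, Init, Sync}
E[¬b U b]: least fixpoint, start Z0 = Sat(b) = {Reset, Done, Hold}, add states in Sat(¬b) with some successor in Z. Z1 = {Wait, Reset, Done, Sync, Hold}; fixed.
Sat(E[¬b U b]) = {Wait, Reset, Done, Sync, Hold}
EF E[¬b U b]: least fixpoint, start Z0 = {Wait, Reset, Done, Sync, Hold}, add states with some successor in Z. Already a fixed point.
Sat(EF E[¬b U b]) = {Wait, Reset, Done, Sync, Hold}
Init ∉ Sat(EF E[¬b U b]) = {Wait, Reset, Done, Sync, Hold}, so the formula does not hold at Init.

No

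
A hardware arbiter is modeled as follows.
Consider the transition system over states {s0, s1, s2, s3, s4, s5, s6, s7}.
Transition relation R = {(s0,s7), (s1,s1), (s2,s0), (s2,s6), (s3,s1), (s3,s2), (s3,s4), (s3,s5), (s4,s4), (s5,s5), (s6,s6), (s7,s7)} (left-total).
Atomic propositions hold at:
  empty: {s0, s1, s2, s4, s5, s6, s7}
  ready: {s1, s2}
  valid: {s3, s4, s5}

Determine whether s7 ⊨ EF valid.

No

EF valid: least fixpoint, start Z0 = {s3, s4, s5}, add states with some successor in Z. Already a fixed point.
Sat(EF valid) = {s3, s4, s5}
s7 ∉ Sat(EF valid) = {s3, s4, s5}, so the formula does not hold at s7.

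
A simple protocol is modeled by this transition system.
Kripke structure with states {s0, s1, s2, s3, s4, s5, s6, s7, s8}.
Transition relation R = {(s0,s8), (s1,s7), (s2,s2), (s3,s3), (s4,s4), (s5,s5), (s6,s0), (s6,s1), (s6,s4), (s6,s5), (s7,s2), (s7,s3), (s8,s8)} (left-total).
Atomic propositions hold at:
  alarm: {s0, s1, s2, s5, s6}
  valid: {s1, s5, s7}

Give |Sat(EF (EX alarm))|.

5

Sat(EX alarm) = {s : some successor in {s0, s1, s2, s5, s6}} = {s2, s5, s6, s7}
EF (EX alarm): least fixpoint, start Z0 = {s2, s5, s6, s7}, add states with some successor in Z. Z1 = {s1, s2, s5, s6, s7}; fixed.
Sat(EF (EX alarm)) = {s1, s2, s5, s6, s7}
|Sat(EF (EX alarm))| = |{s1, s2, s5, s6, s7}| = 5.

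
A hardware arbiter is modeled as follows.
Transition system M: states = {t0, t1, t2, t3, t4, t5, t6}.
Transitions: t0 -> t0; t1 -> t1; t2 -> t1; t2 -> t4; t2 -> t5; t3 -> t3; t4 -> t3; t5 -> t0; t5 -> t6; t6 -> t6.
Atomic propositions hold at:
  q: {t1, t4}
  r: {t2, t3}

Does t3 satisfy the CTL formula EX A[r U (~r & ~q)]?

No

Sat(~r) = {t0, t1, t4, t5, t6}
Sat(~q) = {t0, t2, t3, t5, t6}
Sat(~r & ~q) = {t0, t5, t6}
A[r U (~r & ~q)]: least fixpoint, start Z0 = Sat((~r & ~q)) = {t0, t5, t6}, add states in Sat(r) with every successor in Z. Already a fixed point.
Sat(A[r U (~r & ~q)]) = {t0, t5, t6}
Sat(EX A[r U (~r & ~q)]) = {s : some successor in {t0, t5, t6}} = {t0, t2, t5, t6}
t3 ∉ Sat(EX A[r U (~r & ~q)]) = {t0, t2, t5, t6}, so the formula does not hold at t3.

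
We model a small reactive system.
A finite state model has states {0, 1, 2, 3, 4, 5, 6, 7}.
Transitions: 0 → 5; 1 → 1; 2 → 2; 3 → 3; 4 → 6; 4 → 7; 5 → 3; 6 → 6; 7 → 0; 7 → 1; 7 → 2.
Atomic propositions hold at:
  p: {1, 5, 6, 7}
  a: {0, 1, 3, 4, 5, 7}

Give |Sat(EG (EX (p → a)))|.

7

Sat(p → a) = {0, 1, 2, 3, 4, 5, 7}
Sat(EX (p → a)) = {s : some successor in {0, 1, 2, 3, 4, 5, 7}} = {0, 1, 2, 3, 4, 5, 7}
EG (EX (p → a)): greatest fixpoint, start Z0 = {0, 1, 2, 3, 4, 5, 7}, keep only states in Sat with some successor in Z. Already a fixed point.
Sat(EG (EX (p → a))) = {0, 1, 2, 3, 4, 5, 7}
|Sat(EG (EX (p → a)))| = |{0, 1, 2, 3, 4, 5, 7}| = 7.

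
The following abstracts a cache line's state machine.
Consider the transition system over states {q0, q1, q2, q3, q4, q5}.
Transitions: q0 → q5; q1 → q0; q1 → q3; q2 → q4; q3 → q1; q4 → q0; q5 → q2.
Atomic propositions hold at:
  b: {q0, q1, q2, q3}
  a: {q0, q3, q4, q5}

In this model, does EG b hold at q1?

EG b: greatest fixpoint, start Z0 = {q0, q1, q2, q3}, keep only states in Sat with some successor in Z. Z1 = {q1, q3}; fixed.
Sat(EG b) = {q1, q3}
q1 ∈ Sat(EG b) = {q1, q3}, so the formula holds at q1.

Yes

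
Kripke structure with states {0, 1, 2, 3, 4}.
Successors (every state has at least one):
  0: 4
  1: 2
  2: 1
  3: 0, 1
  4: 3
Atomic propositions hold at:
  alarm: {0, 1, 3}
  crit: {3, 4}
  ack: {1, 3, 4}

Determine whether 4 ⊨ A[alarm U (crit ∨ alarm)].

Sat(crit ∨ alarm) = {0, 1, 3, 4}
A[alarm U (crit ∨ alarm)]: least fixpoint, start Z0 = Sat((crit ∨ alarm)) = {0, 1, 3, 4}, add states in Sat(alarm) with every successor in Z. Already a fixed point.
Sat(A[alarm U (crit ∨ alarm)]) = {0, 1, 3, 4}
4 ∈ Sat(A[alarm U (crit ∨ alarm)]) = {0, 1, 3, 4}, so the formula holds at 4.

Yes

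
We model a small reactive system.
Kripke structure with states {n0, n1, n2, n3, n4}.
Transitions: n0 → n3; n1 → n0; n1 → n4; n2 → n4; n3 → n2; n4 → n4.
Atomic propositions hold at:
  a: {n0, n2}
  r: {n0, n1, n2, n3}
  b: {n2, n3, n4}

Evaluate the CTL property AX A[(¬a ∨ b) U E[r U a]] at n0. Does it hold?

Yes

Sat(¬a) = {n1, n3, n4}
Sat(¬a ∨ b) = {n1, n2, n3, n4}
E[r U a]: least fixpoint, start Z0 = Sat(a) = {n0, n2}, add states in Sat(r) with some successor in Z. Z1 = {n0, n1, n2, n3}; fixed.
Sat(E[r U a]) = {n0, n1, n2, n3}
A[(¬a ∨ b) U E[r U a]]: least fixpoint, start Z0 = Sat(E[r U a]) = {n0, n1, n2, n3}, add states in Sat(¬a ∨ b) with every successor in Z. Already a fixed point.
Sat(A[(¬a ∨ b) U E[r U a]]) = {n0, n1, n2, n3}
Sat(AX A[(¬a ∨ b) U E[r U a]]) = {s : every successor in {n0, n1, n2, n3}} = {n0, n3}
n0 ∈ Sat(AX A[(¬a ∨ b) U E[r U a]]) = {n0, n3}, so the formula holds at n0.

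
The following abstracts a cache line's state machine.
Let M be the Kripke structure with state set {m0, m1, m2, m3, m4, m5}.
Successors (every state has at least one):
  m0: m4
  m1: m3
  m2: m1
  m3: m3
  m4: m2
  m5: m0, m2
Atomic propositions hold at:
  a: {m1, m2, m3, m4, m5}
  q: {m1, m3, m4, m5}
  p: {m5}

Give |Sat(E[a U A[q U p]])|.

A[q U p]: least fixpoint, start Z0 = Sat(p) = {m5}, add states in Sat(q) with every successor in Z. Already a fixed point.
Sat(A[q U p]) = {m5}
E[a U A[q U p]]: least fixpoint, start Z0 = Sat(A[q U p]) = {m5}, add states in Sat(a) with some successor in Z. Already a fixed point.
Sat(E[a U A[q U p]]) = {m5}
|Sat(E[a U A[q U p]])| = |{m5}| = 1.

1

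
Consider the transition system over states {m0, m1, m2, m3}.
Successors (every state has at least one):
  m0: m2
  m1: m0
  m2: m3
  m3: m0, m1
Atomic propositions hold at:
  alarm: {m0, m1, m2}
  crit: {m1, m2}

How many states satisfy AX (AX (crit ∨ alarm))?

Sat(crit ∨ alarm) = {m0, m1, m2}
Sat(AX (crit ∨ alarm)) = {s : every successor in {m0, m1, m2}} = {m0, m1, m3}
Sat(AX (AX (crit ∨ alarm))) = {s : every successor in {m0, m1, m3}} = {m1, m2, m3}
|Sat(AX (AX (crit ∨ alarm)))| = |{m1, m2, m3}| = 3.

3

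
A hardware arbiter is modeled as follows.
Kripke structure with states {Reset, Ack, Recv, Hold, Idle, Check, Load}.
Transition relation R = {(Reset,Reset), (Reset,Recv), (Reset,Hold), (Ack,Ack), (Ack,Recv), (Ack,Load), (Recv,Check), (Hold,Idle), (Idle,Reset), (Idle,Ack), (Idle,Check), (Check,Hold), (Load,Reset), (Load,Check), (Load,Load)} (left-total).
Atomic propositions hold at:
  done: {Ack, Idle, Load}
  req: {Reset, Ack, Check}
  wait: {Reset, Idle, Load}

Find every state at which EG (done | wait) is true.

{Reset, Ack, Idle, Load}

Sat(done | wait) = {Reset, Ack, Idle, Load}
EG (done | wait): greatest fixpoint, start Z0 = {Reset, Ack, Idle, Load}, keep only states in Sat with some successor in Z. Already a fixed point.
Sat(EG (done | wait)) = {Reset, Ack, Idle, Load}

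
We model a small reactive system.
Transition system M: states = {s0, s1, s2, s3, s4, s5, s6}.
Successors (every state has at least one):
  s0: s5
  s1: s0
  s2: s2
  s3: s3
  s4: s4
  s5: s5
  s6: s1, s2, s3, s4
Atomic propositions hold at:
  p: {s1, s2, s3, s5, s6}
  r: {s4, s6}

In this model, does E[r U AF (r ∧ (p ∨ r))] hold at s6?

Yes

Sat(p ∨ r) = {s1, s2, s3, s4, s5, s6}
Sat(r ∧ (p ∨ r)) = {s4, s6}
AF (r ∧ (p ∨ r)): least fixpoint, start Z0 = {s4, s6}, add states with every successor in Z. Already a fixed point.
Sat(AF (r ∧ (p ∨ r))) = {s4, s6}
E[r U AF (r ∧ (p ∨ r))]: least fixpoint, start Z0 = Sat(AF (r ∧ (p ∨ r))) = {s4, s6}, add states in Sat(r) with some successor in Z. Already a fixed point.
Sat(E[r U AF (r ∧ (p ∨ r))]) = {s4, s6}
s6 ∈ Sat(E[r U AF (r ∧ (p ∨ r))]) = {s4, s6}, so the formula holds at s6.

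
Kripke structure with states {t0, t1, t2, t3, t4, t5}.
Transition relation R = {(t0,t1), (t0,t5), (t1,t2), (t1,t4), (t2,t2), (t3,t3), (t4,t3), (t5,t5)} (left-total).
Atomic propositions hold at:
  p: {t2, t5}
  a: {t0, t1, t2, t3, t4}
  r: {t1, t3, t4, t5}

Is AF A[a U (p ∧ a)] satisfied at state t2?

Sat(p ∧ a) = {t2}
A[a U (p ∧ a)]: least fixpoint, start Z0 = Sat((p ∧ a)) = {t2}, add states in Sat(a) with every successor in Z. Already a fixed point.
Sat(A[a U (p ∧ a)]) = {t2}
AF A[a U (p ∧ a)]: least fixpoint, start Z0 = {t2}, add states with every successor in Z. Already a fixed point.
Sat(AF A[a U (p ∧ a)]) = {t2}
t2 ∈ Sat(AF A[a U (p ∧ a)]) = {t2}, so the formula holds at t2.

Yes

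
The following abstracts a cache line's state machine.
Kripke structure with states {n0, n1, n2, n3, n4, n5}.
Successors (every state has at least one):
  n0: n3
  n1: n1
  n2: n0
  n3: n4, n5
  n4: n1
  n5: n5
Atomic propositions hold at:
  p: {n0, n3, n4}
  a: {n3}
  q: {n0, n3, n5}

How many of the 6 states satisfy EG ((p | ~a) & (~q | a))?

Sat(~a) = {n0, n1, n2, n4, n5}
Sat(p | ~a) = {n0, n1, n2, n3, n4, n5}
Sat(~q) = {n1, n2, n4}
Sat(~q | a) = {n1, n2, n3, n4}
Sat((p | ~a) & (~q | a)) = {n1, n2, n3, n4}
EG ((p | ~a) & (~q | a)): greatest fixpoint, start Z0 = {n1, n2, n3, n4}, keep only states in Sat with some successor in Z. Z1 = {n1, n3, n4}; fixed.
Sat(EG ((p | ~a) & (~q | a))) = {n1, n3, n4}
|Sat(EG ((p | ~a) & (~q | a)))| = |{n1, n3, n4}| = 3.

3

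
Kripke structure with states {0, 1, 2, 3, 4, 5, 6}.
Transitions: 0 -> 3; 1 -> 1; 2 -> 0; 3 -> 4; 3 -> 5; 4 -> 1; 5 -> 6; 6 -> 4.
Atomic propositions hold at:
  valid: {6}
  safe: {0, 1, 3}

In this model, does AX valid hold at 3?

Sat(AX valid) = {s : every successor in {6}} = {5}
3 ∉ Sat(AX valid) = {5}, so the formula does not hold at 3.

No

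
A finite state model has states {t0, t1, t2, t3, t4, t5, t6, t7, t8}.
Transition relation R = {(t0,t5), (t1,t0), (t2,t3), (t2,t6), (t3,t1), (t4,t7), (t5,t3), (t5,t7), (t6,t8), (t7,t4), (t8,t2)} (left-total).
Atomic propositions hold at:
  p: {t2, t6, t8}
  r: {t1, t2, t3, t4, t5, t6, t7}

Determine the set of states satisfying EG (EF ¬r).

Sat(¬r) = {t0, t8}
EF ¬r: least fixpoint, start Z0 = {t0, t8}, add states with some successor in Z. Z1 = {t0, t1, t6, t8}; Z2 = {t0, t1, t2, t3, t6, t8}; Z3 = {t0, t1, t2, t3, t5, t6, t8}; fixed.
Sat(EF ¬r) = {t0, t1, t2, t3, t5, t6, t8}
EG (EF ¬r): greatest fixpoint, start Z0 = {t0, t1, t2, t3, t5, t6, t8}, keep only states in Sat with some successor in Z. Already a fixed point.
Sat(EG (EF ¬r)) = {t0, t1, t2, t3, t5, t6, t8}

{t0, t1, t2, t3, t5, t6, t8}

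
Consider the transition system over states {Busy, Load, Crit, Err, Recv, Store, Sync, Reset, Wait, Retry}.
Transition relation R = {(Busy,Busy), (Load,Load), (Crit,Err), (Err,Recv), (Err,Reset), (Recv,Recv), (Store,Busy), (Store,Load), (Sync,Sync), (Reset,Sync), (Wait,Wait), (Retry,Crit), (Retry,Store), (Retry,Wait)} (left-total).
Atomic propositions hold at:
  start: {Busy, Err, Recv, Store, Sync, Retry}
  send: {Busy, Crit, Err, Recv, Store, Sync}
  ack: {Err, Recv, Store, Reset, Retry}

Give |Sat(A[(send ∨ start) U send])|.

Sat(send ∨ start) = {Busy, Crit, Err, Recv, Store, Sync, Retry}
A[(send ∨ start) U send]: least fixpoint, start Z0 = Sat(send) = {Busy, Crit, Err, Recv, Store, Sync}, add states in Sat(send ∨ start) with every successor in Z. Already a fixed point.
Sat(A[(send ∨ start) U send]) = {Busy, Crit, Err, Recv, Store, Sync}
|Sat(A[(send ∨ start) U send])| = |{Busy, Crit, Err, Recv, Store, Sync}| = 6.

6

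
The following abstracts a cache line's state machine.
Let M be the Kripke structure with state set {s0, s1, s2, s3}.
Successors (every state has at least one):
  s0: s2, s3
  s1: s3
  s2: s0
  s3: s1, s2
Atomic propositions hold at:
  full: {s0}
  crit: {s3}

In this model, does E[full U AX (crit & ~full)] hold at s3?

Sat(~full) = {s1, s2, s3}
Sat(crit & ~full) = {s3}
Sat(AX (crit & ~full)) = {s : every successor in {s3}} = {s1}
E[full U AX (crit & ~full)]: least fixpoint, start Z0 = Sat(AX (crit & ~full)) = {s1}, add states in Sat(full) with some successor in Z. Already a fixed point.
Sat(E[full U AX (crit & ~full)]) = {s1}
s3 ∉ Sat(E[full U AX (crit & ~full)]) = {s1}, so the formula does not hold at s3.

No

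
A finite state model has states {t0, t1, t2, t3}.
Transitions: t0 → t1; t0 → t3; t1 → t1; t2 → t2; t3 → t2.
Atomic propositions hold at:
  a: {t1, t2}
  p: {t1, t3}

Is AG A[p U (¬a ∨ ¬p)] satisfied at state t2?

Yes

Sat(¬a) = {t0, t3}
Sat(¬p) = {t0, t2}
Sat(¬a ∨ ¬p) = {t0, t2, t3}
A[p U (¬a ∨ ¬p)]: least fixpoint, start Z0 = Sat((¬a ∨ ¬p)) = {t0, t2, t3}, add states in Sat(p) with every successor in Z. Already a fixed point.
Sat(A[p U (¬a ∨ ¬p)]) = {t0, t2, t3}
AG A[p U (¬a ∨ ¬p)]: greatest fixpoint, start Z0 = {t0, t2, t3}, keep only states in Sat with every successor in Z. Z1 = {t2, t3}; fixed.
Sat(AG A[p U (¬a ∨ ¬p)]) = {t2, t3}
t2 ∈ Sat(AG A[p U (¬a ∨ ¬p)]) = {t2, t3}, so the formula holds at t2.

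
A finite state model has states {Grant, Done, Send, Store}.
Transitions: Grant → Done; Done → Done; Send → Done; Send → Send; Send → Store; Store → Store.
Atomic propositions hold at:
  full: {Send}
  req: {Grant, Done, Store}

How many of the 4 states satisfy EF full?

1

EF full: least fixpoint, start Z0 = {Send}, add states with some successor in Z. Already a fixed point.
Sat(EF full) = {Send}
|Sat(EF full)| = |{Send}| = 1.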